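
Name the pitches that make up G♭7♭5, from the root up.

Gb, Bb, Dbb, Fb

Root Gb, quality dominant seventh flat five:
Root: Gb
Major 3rd (3rd): Bb
Diminished 5th (5th): Dbb
Minor 7th (7th): Fb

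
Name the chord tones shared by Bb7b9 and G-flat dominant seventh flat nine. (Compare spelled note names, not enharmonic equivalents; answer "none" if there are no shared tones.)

Bb

Bb7b9: Bb D F Ab Cb
G-flat dominant seventh flat nine: Gb Bb Db Fb Abb
Common to both → Bb.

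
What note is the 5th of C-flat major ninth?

C-flat major ninth is built on C-flat; its 5th is a perfect 5th above the root.
A fifth above C uses the letter G, and the perfect 5th above C-flat is G-flat.

G-flat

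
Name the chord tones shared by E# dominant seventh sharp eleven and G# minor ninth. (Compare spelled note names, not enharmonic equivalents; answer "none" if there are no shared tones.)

D-sharp

E# dominant seventh sharp eleven = E-sharp, G-double-sharp, B-sharp, D-sharp, A-double-sharp.
G# minor ninth = G-sharp, B, D-sharp, F-sharp, A-sharp.
Shared: D-sharp.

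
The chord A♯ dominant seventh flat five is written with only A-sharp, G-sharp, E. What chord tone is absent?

C-double-sharp

The full A♯ dominant seventh flat five chord is A-sharp, C-double-sharp, E, G-sharp.
Comparing with the voicing, the major 3rd (3rd) — C-double-sharp — is absent.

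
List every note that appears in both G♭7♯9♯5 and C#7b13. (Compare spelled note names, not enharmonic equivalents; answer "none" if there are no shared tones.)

G♭7♯9♯5 = G♭, B♭, D, F♭, A.
C#7b13 = C♯, E♯, G♯, B, A.
Shared: A.

A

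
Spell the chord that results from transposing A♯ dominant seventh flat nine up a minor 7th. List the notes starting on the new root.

G-sharp, B-sharp, D-sharp, F-sharp, A

A-sharp up a minor 7th → G-sharp. New chord: G-sharp dominant seventh flat nine.
- root: G-sharp
- major 3rd: B-sharp
- perfect 5th: D-sharp
- minor 7th: F-sharp
- minor 9th: A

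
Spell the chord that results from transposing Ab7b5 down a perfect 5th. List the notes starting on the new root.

Db F Abb Cb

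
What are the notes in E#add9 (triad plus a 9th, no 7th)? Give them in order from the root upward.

Root E#, quality added-ninth:
E# — root
G## — major 3rd
B# — perfect 5th
F## — major 9th

E#  G##  B#  F##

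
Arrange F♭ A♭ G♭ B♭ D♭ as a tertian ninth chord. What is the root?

G♭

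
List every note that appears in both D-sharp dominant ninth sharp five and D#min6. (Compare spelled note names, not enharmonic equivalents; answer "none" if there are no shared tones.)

D-sharp dominant ninth sharp five: D♯ F𝄪 A𝄪 C♯ E♯
D#min6: D♯ F♯ A♯ B♯
Common to both → D♯.

D♯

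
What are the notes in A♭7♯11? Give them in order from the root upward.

A♭7♯11 is a dominant seventh sharp eleven built on Ab.
- root: Ab
- major 3rd: C
- perfect 5th: Eb
- minor 7th: Gb
- augmented 11th: D

Ab, C, Eb, Gb, D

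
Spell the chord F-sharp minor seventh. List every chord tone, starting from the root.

Root F-sharp, quality minor seventh:
root → F-sharp
3rd (minor 3rd) → A
5th (perfect 5th) → C-sharp
7th (minor 7th) → E

F-sharp – A – C-sharp – E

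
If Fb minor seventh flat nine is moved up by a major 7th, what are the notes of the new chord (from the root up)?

Transposed root: F-flat → E-flat (major 7th up). So we spell E-flat minor seventh flat nine:
Root: E-flat
Minor 3rd (3rd): G-flat
Perfect 5th (5th): B-flat
Minor 7th (7th): D-flat
Minor 9th (9th): F-flat

E-flat  G-flat  B-flat  D-flat  F-flat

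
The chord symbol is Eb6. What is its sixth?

Eb6 is built on Eb; its 6th is a major 6th above the root.
A sixth above E uses the letter C, and the major 6th above Eb is C.

C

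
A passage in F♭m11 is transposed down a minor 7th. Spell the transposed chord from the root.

Gb, Bbb, Db, Fb, Ab, Cb

Transposed root: Fb → Gb (minor 7th down). So we spell Gb minor eleventh:
- root: Gb
- minor 3rd: Bbb
- perfect 5th: Db
- minor 7th: Fb
- major 9th: Ab
- perfect 11th: Cb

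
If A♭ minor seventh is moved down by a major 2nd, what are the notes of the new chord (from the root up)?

G-flat  B-double-flat  D-flat  F-flat

Transposed root: A-flat → G-flat (major 2nd down). So we spell G-flat minor seventh:
G-flat — root
B-double-flat — minor 3rd
D-flat — perfect 5th
F-flat — minor 7th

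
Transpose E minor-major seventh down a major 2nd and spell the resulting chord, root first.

D, F, A, C♯

Transposed root: E → D (major 2nd down). So we spell D minor-major seventh:
root → D
3rd (minor 3rd) → F
5th (perfect 5th) → A
7th (major 7th) → C♯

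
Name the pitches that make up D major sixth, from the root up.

D, F#, A, B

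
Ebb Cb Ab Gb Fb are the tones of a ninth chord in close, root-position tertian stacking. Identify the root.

Fb

Arranged so that each adjacent pair is a third by letter name: Fb – Ab – Cb – Ebb – Gb.
The bottom of that stack, Fb, is the root (this is Fb dominant ninth).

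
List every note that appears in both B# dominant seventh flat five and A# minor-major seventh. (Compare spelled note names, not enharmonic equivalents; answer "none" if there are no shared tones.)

B# dominant seventh flat five: B-sharp D-double-sharp F-sharp A-sharp
A# minor-major seventh: A-sharp C-sharp E-sharp G-double-sharp
Common to both → A-sharp.

A-sharp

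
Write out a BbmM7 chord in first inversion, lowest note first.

BbmM7 = B♭–D♭–F–A; first inversion → third (D♭) lowest.

D♭ F A B♭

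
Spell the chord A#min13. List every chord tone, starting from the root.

A# – C# – E# – G# – B# – D# – F##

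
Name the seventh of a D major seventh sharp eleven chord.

C-sharp

Root of D major seventh sharp eleven = D. The 7th is a major 7th: D up a major 7th → C-sharp.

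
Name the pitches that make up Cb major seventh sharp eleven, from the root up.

Root Cb, quality major seventh sharp eleven:
Root: Cb
Major 3rd (3rd): Eb
Perfect 5th (5th): Gb
Major 7th (7th): Bb
Augmented 11th (11th): F

Cb Eb Gb Bb F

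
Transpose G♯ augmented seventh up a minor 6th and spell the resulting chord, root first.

Transposed root: G-sharp → E (minor 6th up). So we spell E augmented seventh:
- root: E
- major 3rd: G-sharp
- augmented 5th: B-sharp
- minor 7th: D

E, G-sharp, B-sharp, D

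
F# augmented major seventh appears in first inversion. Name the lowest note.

A♯

F# augmented major seventh = F♯–A♯–C𝄪–E♯. First inversion → third in the bass = A♯.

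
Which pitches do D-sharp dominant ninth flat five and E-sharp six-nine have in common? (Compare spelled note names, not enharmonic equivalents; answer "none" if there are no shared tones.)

F-double-sharp  E-sharp

D-sharp dominant ninth flat five: D-sharp F-double-sharp A C-sharp E-sharp
E-sharp six-nine: E-sharp G-double-sharp B-sharp C-double-sharp F-double-sharp
Common to both → F-double-sharp, E-sharp.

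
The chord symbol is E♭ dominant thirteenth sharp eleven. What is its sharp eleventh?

A

Root of E♭ dominant thirteenth sharp eleven = E-flat. The 11th is an augmented 11th: E-flat up an augmented 11th → A.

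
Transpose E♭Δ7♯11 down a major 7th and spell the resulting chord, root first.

A major 7th down from E♭ is F♭, so the new chord is F♭ major seventh sharp eleven.
F♭ — root
A♭ — major 3rd
C♭ — perfect 5th
E♭ — major 7th
B♭ — augmented 11th

F♭, A♭, C♭, E♭, B♭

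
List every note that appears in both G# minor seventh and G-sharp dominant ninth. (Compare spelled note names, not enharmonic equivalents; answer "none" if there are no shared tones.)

G# – D# – F#

G# minor seventh: G# B D# F#
G-sharp dominant ninth: G# B# D# F# A#
Common to both → G#, D#, F#.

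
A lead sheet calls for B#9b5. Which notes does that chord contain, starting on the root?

B# – D## – F# – A# – C##

B#9b5 is a dominant ninth flat five built on B#.
root → B#
3rd (major 3rd) → D##
5th (diminished 5th) → F#
7th (minor 7th) → A#
9th (major 9th) → C##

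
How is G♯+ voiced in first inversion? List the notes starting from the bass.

G♯+ = G#–B#–D##; first inversion → third (B#) lowest.

B# D## G#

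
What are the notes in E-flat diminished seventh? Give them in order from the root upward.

E-flat, G-flat, B-double-flat, D-double-flat

E-flat diminished seventh is a diminished seventh built on E-flat.
- root: E-flat
- minor 3rd: G-flat
- diminished 5th: B-double-flat
- diminished 7th: D-double-flat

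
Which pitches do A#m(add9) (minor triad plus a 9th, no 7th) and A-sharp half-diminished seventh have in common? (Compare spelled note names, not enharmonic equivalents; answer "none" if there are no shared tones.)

A# – C#

A#m(add9) = A#, C#, E#, B#.
A-sharp half-diminished seventh = A#, C#, E, G#.
Shared: A#, C#.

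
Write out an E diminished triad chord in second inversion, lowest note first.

E diminished triad = E–G–Bb; second inversion → fifth (Bb) lowest.

Bb  E  G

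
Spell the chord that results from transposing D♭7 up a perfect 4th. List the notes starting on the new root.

Db up a perfect 4th → Gb. New chord: Gb dominant seventh.
- root: Gb
- major 3rd: Bb
- perfect 5th: Db
- minor 7th: Fb

Gb, Bb, Db, Fb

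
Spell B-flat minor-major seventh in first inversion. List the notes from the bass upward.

D-flat – F – A – B-flat

In root position, B-flat minor-major seventh is B-flat–D-flat–F–A.
First inversion puts the third (D-flat) in the bass.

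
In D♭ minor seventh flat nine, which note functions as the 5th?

Ab

D♭ minor seventh flat nine is built on Db; its 5th is a perfect 5th above the root.
A fifth above D uses the letter A, and the perfect 5th above Db is Ab.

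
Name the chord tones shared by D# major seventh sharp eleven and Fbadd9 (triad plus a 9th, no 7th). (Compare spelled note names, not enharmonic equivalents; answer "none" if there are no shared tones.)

none

D# major seventh sharp eleven: D♯ F𝄪 A♯ C𝄪 G𝄪
Fbadd9: F♭ A♭ C♭ G♭
Common to both → none.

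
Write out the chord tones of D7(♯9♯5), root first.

D F# A# C E#

D7(♯9♯5) is a dominant seventh sharp nine sharp five built on D.
- root: D
- major 3rd: F#
- augmented 5th: A#
- minor 7th: C
- augmented 9th: E#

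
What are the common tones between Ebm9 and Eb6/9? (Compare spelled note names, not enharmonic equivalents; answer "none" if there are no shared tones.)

E♭ B♭ F

Ebm9: E♭ G♭ B♭ D♭ F
Eb6/9: E♭ G B♭ C F
Common to both → E♭, B♭, F.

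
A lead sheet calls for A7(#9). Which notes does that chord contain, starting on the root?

A, C♯, E, G, B♯

Root A, quality dominant seventh sharp nine:
Root: A
Major 3rd (3rd): C♯
Perfect 5th (5th): E
Minor 7th (7th): G
Augmented 9th (9th): B♯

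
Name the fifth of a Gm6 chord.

Root of Gm6 = G. The 5th is a perfect 5th: G up a perfect 5th → D.

D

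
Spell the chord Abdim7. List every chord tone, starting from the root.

A♭ C♭ E𝄫 G𝄫

Abdim7: diminished seventh on A♭.
- root: A♭
- minor 3rd: C♭
- diminished 5th: E𝄫
- diminished 7th: G𝄫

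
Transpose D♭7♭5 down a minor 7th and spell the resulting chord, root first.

Transposed root: Db → Eb (minor 7th down). So we spell Eb dominant seventh flat five:
- root: Eb
- major 3rd: G
- diminished 5th: Bbb
- minor 7th: Db

Eb, G, Bbb, Db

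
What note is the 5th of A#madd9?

Root of A#madd9 = A#. The 5th is a perfect 5th: A# up a perfect 5th → E#.

E#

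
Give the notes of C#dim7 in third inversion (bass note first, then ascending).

C#dim7 = C#–E–G–Bb; third inversion → seventh (Bb) lowest.

Bb, C#, E, G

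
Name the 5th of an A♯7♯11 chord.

E#

A♯7♯11 is built on A#; its 5th is a perfect 5th above the root.
A fifth above A uses the letter E, and the perfect 5th above A# is E#.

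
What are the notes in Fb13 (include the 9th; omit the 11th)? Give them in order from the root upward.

Fb, Ab, Cb, Ebb, Gb, Db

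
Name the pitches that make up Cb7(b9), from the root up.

Cb7(b9): dominant seventh flat nine on Cb.
- root: Cb
- major 3rd: Eb
- perfect 5th: Gb
- minor 7th: Bbb
- minor 9th: Dbb

Cb – Eb – Gb – Bbb – Dbb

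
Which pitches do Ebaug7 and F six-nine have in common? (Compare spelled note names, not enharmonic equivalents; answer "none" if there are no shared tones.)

G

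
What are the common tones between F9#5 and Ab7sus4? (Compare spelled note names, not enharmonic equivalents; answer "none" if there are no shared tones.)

F9#5: F A C♯ E♭ G
Ab7sus4: A♭ D♭ E♭ G♭
Common to both → E♭.

E♭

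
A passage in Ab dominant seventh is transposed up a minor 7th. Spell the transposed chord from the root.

Transposed root: A-flat → G-flat (minor 7th up). So we spell G-flat dominant seventh:
- root: G-flat
- major 3rd: B-flat
- perfect 5th: D-flat
- minor 7th: F-flat

G-flat  B-flat  D-flat  F-flat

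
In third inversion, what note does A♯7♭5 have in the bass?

A♯7♭5 = A#–C##–E–G#. Third inversion → seventh in the bass = G#.

G#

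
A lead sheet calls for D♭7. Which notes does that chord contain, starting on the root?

Db, F, Ab, Cb

Root Db, quality dominant seventh:
root → Db
3rd (major 3rd) → F
5th (perfect 5th) → Ab
7th (minor 7th) → Cb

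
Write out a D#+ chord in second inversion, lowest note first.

D#+ = D#–F##–A##; second inversion → fifth (A##) lowest.

A## D# F##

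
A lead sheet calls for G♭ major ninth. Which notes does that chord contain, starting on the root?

G♭ – B♭ – D♭ – F – A♭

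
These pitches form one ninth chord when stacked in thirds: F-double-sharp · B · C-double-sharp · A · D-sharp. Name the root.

Arranged so that each adjacent pair is a third by letter name: B – D-sharp – F-double-sharp – A – C-double-sharp.
The bottom of that stack, B, is the root (this is B dominant seventh sharp nine sharp five).

B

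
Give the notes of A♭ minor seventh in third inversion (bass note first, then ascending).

G♭  A♭  C♭  E♭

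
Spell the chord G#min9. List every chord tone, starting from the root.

G#min9 is a minor ninth built on G♯.
Root: G♯
Minor 3rd (3rd): B
Perfect 5th (5th): D♯
Minor 7th (7th): F♯
Major 9th (9th): A♯

G♯ B D♯ F♯ A♯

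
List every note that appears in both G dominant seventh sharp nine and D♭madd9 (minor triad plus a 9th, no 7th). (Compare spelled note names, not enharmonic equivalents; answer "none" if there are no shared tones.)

none

G dominant seventh sharp nine: G B D F A#
D♭madd9: Db Fb Ab Eb
Common to both → none.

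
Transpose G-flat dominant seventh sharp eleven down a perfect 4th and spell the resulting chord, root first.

Db F Ab Cb G

Transposed root: Gb → Db (perfect 4th down). So we spell Db dominant seventh sharp eleven:
Root: Db
Major 3rd (3rd): F
Perfect 5th (5th): Ab
Minor 7th (7th): Cb
Augmented 11th (11th): G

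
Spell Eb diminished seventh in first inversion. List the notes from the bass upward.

Gb, Bbb, Dbb, Eb

Eb diminished seventh = Eb–Gb–Bbb–Dbb; first inversion → third (Gb) lowest.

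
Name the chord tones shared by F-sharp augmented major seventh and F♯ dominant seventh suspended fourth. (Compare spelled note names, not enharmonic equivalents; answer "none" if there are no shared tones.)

F-sharp augmented major seventh: F-sharp A-sharp C-double-sharp E-sharp
F♯ dominant seventh suspended fourth: F-sharp B C-sharp E
Common to both → F-sharp.

F-sharp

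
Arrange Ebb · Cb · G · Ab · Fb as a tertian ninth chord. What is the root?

Stacking in thirds gives Fb – Ab – Cb – Ebb – G, so Fb is the root — Fb dominant seventh sharp nine.

Fb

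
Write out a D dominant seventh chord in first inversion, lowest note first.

F# A C D

In root position, D dominant seventh is D–F#–A–C.
First inversion puts the third (F#) in the bass.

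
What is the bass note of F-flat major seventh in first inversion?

A-flat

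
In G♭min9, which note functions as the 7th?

Fb

Root of G♭min9 = Gb. The 7th is a minor 7th: Gb up a minor 7th → Fb.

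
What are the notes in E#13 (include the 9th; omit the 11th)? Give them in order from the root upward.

Root E#, quality dominant thirteenth:
root → E#
3rd (major 3rd) → G##
5th (perfect 5th) → B#
7th (minor 7th) → D#
9th (major 9th) → F##
13th (major 13th) → C##

E# G## B# D# F## C##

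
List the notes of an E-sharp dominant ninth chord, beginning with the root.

Root E-sharp, quality dominant ninth:
E-sharp — root
G-double-sharp — major 3rd
B-sharp — perfect 5th
D-sharp — minor 7th
F-double-sharp — major 9th

E-sharp G-double-sharp B-sharp D-sharp F-double-sharp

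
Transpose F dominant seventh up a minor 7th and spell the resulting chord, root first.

E-flat – G – B-flat – D-flat

A minor 7th up from F is E-flat, so the new chord is E-flat dominant seventh.
Root: E-flat
Major 3rd (3rd): G
Perfect 5th (5th): B-flat
Minor 7th (7th): D-flat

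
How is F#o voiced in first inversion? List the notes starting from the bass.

A – C – F#

F#o = F#–A–C; first inversion → third (A) lowest.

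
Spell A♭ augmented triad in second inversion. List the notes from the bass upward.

A♭ augmented triad = Ab–C–E; second inversion → fifth (E) lowest.

E, Ab, C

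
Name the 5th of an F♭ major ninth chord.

C-flat

Root of F♭ major ninth = F-flat. The 5th is a perfect 5th: F-flat up a perfect 5th → C-flat.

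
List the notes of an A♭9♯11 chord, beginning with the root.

A♭9♯11 is a dominant ninth sharp eleven built on Ab.
Ab — root
C — major 3rd
Eb — perfect 5th
Gb — minor 7th
Bb — major 9th
D — augmented 11th

Ab  C  Eb  Gb  Bb  D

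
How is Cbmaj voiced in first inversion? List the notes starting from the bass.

Cbmaj = Cb–Eb–Gb; first inversion → third (Eb) lowest.

Eb, Gb, Cb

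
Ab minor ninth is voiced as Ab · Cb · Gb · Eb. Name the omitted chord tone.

The full Ab minor ninth chord is Ab, Cb, Eb, Gb, Bb.
Comparing with the voicing, the major 9th (9th) — Bb — is absent.

Bb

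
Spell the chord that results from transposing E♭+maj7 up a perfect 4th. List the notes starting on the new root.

Transposed root: E♭ → A♭ (perfect 4th up). So we spell A♭ augmented major seventh:
- root: A♭
- major 3rd: C
- augmented 5th: E
- major 7th: G

A♭, C, E, G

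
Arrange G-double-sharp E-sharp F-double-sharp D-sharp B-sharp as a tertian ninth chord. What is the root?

Arranged so that each adjacent pair is a third by letter name: E-sharp – G-double-sharp – B-sharp – D-sharp – F-double-sharp.
The bottom of that stack, E-sharp, is the root (this is E-sharp dominant ninth).

E-sharp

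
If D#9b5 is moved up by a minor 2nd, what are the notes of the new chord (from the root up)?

A minor 2nd up from D# is E, so the new chord is E dominant ninth flat five.
Root: E
Major 3rd (3rd): G#
Diminished 5th (5th): Bb
Minor 7th (7th): D
Major 9th (9th): F#

E, G#, Bb, D, F#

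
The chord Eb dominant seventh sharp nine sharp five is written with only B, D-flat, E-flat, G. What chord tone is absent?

F-sharp

Eb dominant seventh sharp nine sharp five = E-flat, G, B, D-flat, F-sharp. The voicing lacks the 9th (augmented 9th), F-sharp.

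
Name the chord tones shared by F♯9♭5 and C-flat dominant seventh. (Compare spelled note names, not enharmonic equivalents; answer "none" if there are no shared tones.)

F♯9♭5 = F#, A#, C, E, G#.
C-flat dominant seventh = Cb, Eb, Gb, Bbb.
Shared: none.

none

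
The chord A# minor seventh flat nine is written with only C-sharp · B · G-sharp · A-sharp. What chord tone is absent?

E-sharp

The full A# minor seventh flat nine chord is A-sharp, C-sharp, E-sharp, G-sharp, B.
Comparing with the voicing, the perfect 5th (5th) — E-sharp — is absent.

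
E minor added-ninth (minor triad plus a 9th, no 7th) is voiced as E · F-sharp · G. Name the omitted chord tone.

The full E minor added-ninth chord is E, G, B, F-sharp.
Comparing with the voicing, the perfect 5th (5th) — B — is absent.

B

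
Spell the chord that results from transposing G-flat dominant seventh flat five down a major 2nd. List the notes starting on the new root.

Fb – Ab – Cbb – Ebb

Gb down a major 2nd → Fb. New chord: Fb dominant seventh flat five.
Root: Fb
Major 3rd (3rd): Ab
Diminished 5th (5th): Cbb
Minor 7th (7th): Ebb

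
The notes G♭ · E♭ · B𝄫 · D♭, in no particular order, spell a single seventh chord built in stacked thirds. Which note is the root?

E♭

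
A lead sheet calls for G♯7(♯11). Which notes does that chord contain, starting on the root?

Root G♯, quality dominant seventh sharp eleven:
root → G♯
3rd (major 3rd) → B♯
5th (perfect 5th) → D♯
7th (minor 7th) → F♯
11th (augmented 11th) → C𝄪

G♯  B♯  D♯  F♯  C𝄪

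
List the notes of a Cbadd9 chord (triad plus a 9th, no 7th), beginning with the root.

Cb, Eb, Gb, Db

Cbadd9 is an added-ninth built on Cb.
- root: Cb
- major 3rd: Eb
- perfect 5th: Gb
- major 9th: Db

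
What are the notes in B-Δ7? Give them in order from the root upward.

Root B, quality minor-major seventh:
- root: B
- minor 3rd: D
- perfect 5th: F#
- major 7th: A#

B D F# A#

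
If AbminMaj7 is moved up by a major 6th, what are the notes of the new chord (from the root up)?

A major 6th up from Ab is F, so the new chord is F minor-major seventh.
- root: F
- minor 3rd: Ab
- perfect 5th: C
- major 7th: E

F – Ab – C – E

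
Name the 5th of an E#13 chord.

E#13 is built on E#; its 5th is a perfect 5th above the root.
A fifth above E uses the letter B, and the perfect 5th above E# is B#.

B#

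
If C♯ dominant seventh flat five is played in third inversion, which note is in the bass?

B

C♯ dominant seventh flat five = C-sharp–E-sharp–G–B. Third inversion → seventh in the bass = B.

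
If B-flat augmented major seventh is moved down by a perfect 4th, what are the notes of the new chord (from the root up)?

F, A, C#, E

Transposed root: Bb → F (perfect 4th down). So we spell F augmented major seventh:
- root: F
- major 3rd: A
- augmented 5th: C#
- major 7th: E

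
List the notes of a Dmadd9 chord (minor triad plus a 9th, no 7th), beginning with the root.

Root D, quality minor added-ninth:
- root: D
- minor 3rd: F
- perfect 5th: A
- major 9th: E

D, F, A, E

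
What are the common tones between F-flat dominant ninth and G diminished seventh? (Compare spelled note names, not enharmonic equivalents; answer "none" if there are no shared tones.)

F-flat dominant ninth = F-flat, A-flat, C-flat, E-double-flat, G-flat.
G diminished seventh = G, B-flat, D-flat, F-flat.
Shared: F-flat.

F-flat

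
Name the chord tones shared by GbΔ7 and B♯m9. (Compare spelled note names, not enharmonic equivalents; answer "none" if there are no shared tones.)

none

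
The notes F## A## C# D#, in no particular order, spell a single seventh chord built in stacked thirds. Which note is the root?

Arranged so that each adjacent pair is a third by letter name: D# – F## – A## – C#.
The bottom of that stack, D#, is the root (this is D# augmented seventh).

D#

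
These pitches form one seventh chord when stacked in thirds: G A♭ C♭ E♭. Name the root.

Arranged so that each adjacent pair is a third by letter name: A♭ – C♭ – E♭ – G.
The bottom of that stack, A♭, is the root (this is A♭ minor-major seventh).

A♭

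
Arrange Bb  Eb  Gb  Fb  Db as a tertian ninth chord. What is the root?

Stacking in thirds gives Eb – Gb – Bb – Db – Fb, so Eb is the root — Eb minor seventh flat nine.

Eb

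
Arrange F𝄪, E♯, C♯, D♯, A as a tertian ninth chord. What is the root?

D♯

Stacking in thirds gives D♯ – F𝄪 – A – C♯ – E♯, so D♯ is the root — D♯ dominant ninth flat five.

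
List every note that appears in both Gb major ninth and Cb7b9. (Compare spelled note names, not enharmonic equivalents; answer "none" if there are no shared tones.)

Gb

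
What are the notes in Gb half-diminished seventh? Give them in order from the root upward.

Root G-flat, quality half-diminished seventh:
- root: G-flat
- minor 3rd: B-double-flat
- diminished 5th: D-double-flat
- minor 7th: F-flat

G-flat  B-double-flat  D-double-flat  F-flat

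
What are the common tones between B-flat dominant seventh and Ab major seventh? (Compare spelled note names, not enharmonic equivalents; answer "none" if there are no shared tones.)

B-flat dominant seventh: B-flat D F A-flat
Ab major seventh: A-flat C E-flat G
Common to both → A-flat.

A-flat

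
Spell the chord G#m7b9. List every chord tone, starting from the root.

G#, B, D#, F#, A

G#m7b9: minor seventh flat nine on G#.
- root: G#
- minor 3rd: B
- perfect 5th: D#
- minor 7th: F#
- minor 9th: A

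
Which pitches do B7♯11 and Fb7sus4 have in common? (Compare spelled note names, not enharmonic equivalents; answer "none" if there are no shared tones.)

B7♯11 = B, D#, F#, A, E#.
Fb7sus4 = Fb, Bbb, Cb, Ebb.
Shared: none.

none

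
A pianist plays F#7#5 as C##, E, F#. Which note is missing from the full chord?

The full F#7#5 chord is F#, A#, C##, E.
Comparing with the voicing, the major 3rd (3rd) — A# — is absent.

A#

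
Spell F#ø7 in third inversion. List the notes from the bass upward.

In root position, F#ø7 is F#–A–C–E.
Third inversion puts the seventh (E) in the bass.

E F# A C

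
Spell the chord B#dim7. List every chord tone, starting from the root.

B♯, D♯, F♯, A

B#dim7 is a diminished seventh built on B♯.
- root: B♯
- minor 3rd: D♯
- diminished 5th: F♯
- diminished 7th: A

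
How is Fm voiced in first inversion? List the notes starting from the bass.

Fm = F–A♭–C; first inversion → third (A♭) lowest.

A♭, C, F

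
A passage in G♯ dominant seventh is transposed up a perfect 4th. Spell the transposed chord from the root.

A perfect 4th up from G# is C#, so the new chord is C# dominant seventh.
Root: C#
Major 3rd (3rd): E#
Perfect 5th (5th): G#
Minor 7th (7th): B

C#, E#, G#, B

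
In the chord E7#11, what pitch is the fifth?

B

E7#11 is built on E; its 5th is a perfect 5th above the root.
A fifth above E uses the letter B, and the perfect 5th above E is B.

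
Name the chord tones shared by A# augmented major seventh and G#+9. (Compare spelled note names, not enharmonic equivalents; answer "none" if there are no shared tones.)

A# augmented major seventh = A#, C##, E##, G##.
G#+9 = G#, B#, D##, F#, A#.
Shared: A#.

A#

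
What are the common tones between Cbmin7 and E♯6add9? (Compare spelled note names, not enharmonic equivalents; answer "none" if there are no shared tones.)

none

Cbmin7 = Cb, Ebb, Gb, Bbb.
E♯6add9 = E#, G##, B#, C##, F##.
Shared: none.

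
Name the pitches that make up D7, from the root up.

Root D, quality dominant seventh:
- root: D
- major 3rd: F#
- perfect 5th: A
- minor 7th: C

D  F#  A  C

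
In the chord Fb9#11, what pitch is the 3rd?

Ab

Root of Fb9#11 = Fb. The 3rd is a major 3rd: Fb up a major 3rd → Ab.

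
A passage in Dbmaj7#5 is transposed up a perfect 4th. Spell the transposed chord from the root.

A perfect 4th up from Db is Gb, so the new chord is Gb augmented major seventh.
- root: Gb
- major 3rd: Bb
- augmented 5th: D
- major 7th: F

Gb, Bb, D, F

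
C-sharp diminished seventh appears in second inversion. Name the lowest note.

G

C-sharp diminished seventh = C♯–E–G–B♭. Second inversion → fifth in the bass = G.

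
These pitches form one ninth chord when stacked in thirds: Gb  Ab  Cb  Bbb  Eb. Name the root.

Arranged so that each adjacent pair is a third by letter name: Ab – Cb – Eb – Gb – Bbb.
The bottom of that stack, Ab, is the root (this is Ab minor seventh flat nine).

Ab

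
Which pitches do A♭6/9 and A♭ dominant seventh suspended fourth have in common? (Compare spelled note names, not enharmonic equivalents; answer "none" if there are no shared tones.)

A♭6/9 = Ab, C, Eb, F, Bb.
A♭ dominant seventh suspended fourth = Ab, Db, Eb, Gb.
Shared: Ab, Eb.

Ab, Eb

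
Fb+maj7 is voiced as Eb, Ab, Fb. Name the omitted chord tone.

Fb+maj7 = Fb, Ab, C, Eb. The voicing lacks the 5th (augmented 5th), C.

C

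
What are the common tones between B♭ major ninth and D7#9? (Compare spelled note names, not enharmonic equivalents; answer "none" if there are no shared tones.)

D, A, C

B♭ major ninth = B♭, D, F, A, C.
D7#9 = D, F♯, A, C, E♯.
Shared: D, A, C.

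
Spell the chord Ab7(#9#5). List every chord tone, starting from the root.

Ab, C, E, Gb, B

Ab7(#9#5) is a dominant seventh sharp nine sharp five built on Ab.
root → Ab
3rd (major 3rd) → C
5th (augmented 5th) → E
7th (minor 7th) → Gb
9th (augmented 9th) → B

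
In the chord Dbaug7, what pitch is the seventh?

Cb

Root of Dbaug7 = Db. The 7th is a minor 7th: Db up a minor 7th → Cb.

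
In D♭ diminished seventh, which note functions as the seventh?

Cbb

Root of D♭ diminished seventh = Db. The 7th is a diminished 7th: Db up a diminished 7th → Cbb.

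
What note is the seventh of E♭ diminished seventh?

D-double-flat

Root of E♭ diminished seventh = E-flat. The 7th is a diminished 7th: E-flat up a diminished 7th → D-double-flat.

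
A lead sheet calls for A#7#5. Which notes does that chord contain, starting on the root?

A#7#5 is an augmented seventh built on A♯.
Root: A♯
Major 3rd (3rd): C𝄪
Augmented 5th (5th): E𝄪
Minor 7th (7th): G♯

A♯  C𝄪  E𝄪  G♯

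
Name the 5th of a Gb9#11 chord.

Db

Gb9#11 is built on Gb; its 5th is a perfect 5th above the root.
A fifth above G uses the letter D, and the perfect 5th above Gb is Db.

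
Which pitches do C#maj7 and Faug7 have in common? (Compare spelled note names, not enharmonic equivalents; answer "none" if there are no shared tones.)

C#maj7: C♯ E♯ G♯ B♯
Faug7: F A C♯ E♭
Common to both → C♯.

C♯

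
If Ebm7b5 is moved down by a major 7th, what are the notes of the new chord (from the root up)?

F♭, A𝄫, C𝄫, E𝄫

E♭ down a major 7th → F♭. New chord: F♭ half-diminished seventh.
- root: F♭
- minor 3rd: A𝄫
- diminished 5th: C𝄫
- minor 7th: E𝄫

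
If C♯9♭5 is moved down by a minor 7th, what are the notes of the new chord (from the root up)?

A minor 7th down from C# is D#, so the new chord is D# dominant ninth flat five.
- root: D#
- major 3rd: F##
- diminished 5th: A
- minor 7th: C#
- major 9th: E#

D#, F##, A, C#, E#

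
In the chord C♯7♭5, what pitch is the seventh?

C♯7♭5 is built on C#; its 7th is a minor 7th above the root.
A seventh above C uses the letter B, and the minor 7th above C# is B.

B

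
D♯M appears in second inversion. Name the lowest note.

D♯M in root position is D#–F##–A#.
Second inversion places the fifth in the bass, which is A#.

A#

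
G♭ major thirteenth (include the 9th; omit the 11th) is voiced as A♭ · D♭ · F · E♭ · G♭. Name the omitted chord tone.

B♭

The full G♭ major thirteenth chord is G♭, B♭, D♭, F, A♭, E♭.
Comparing with the voicing, the major 3rd (3rd) — B♭ — is absent.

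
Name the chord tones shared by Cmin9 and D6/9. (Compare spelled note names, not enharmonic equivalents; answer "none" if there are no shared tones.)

Cmin9 = C, Eb, G, Bb, D.
D6/9 = D, F#, A, B, E.
Shared: D.

D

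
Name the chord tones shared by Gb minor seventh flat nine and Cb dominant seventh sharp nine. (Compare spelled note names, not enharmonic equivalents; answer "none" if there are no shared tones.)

G-flat, B-double-flat

Gb minor seventh flat nine: G-flat B-double-flat D-flat F-flat A-double-flat
Cb dominant seventh sharp nine: C-flat E-flat G-flat B-double-flat D
Common to both → G-flat, B-double-flat.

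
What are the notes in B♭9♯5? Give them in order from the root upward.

B♭, D, F♯, A♭, C

Root B♭, quality dominant ninth sharp five:
B♭ — root
D — major 3rd
F♯ — augmented 5th
A♭ — minor 7th
C — major 9th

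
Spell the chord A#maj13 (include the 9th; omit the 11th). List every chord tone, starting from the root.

A# – C## – E# – G## – B# – F##

A#maj13 is a major thirteenth built on A#.
Root: A#
Major 3rd (3rd): C##
Perfect 5th (5th): E#
Major 7th (7th): G##
Major 9th (9th): B#
Major 13th (13th): F##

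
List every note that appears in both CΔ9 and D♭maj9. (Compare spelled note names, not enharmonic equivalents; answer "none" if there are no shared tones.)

CΔ9: C E G B D
D♭maj9: Db F Ab C Eb
Common to both → C.

C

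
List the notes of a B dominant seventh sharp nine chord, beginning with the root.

B – D# – F# – A – C##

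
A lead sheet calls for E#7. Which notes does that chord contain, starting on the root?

E#7 is a dominant seventh built on E#.
Root: E#
Major 3rd (3rd): G##
Perfect 5th (5th): B#
Minor 7th (7th): D#

E#, G##, B#, D#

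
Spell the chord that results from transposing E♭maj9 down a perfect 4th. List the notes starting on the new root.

A perfect 4th down from Eb is Bb, so the new chord is Bb major ninth.
- root: Bb
- major 3rd: D
- perfect 5th: F
- major 7th: A
- major 9th: C

Bb D F A C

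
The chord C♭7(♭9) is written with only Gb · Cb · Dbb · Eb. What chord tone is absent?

C♭7(♭9) = Cb, Eb, Gb, Bbb, Dbb. The voicing lacks the 7th (minor 7th), Bbb.

Bbb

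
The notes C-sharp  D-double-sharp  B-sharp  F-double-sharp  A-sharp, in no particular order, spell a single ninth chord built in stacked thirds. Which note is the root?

Stacking in thirds gives B-sharp – D-double-sharp – F-double-sharp – A-sharp – C-sharp, so B-sharp is the root — B-sharp dominant seventh flat nine.

B-sharp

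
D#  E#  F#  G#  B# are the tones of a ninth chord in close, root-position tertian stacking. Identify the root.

E#

Arranged so that each adjacent pair is a third by letter name: E# – G# – B# – D# – F#.
The bottom of that stack, E#, is the root (this is E# minor seventh flat nine).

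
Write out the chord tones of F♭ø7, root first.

Fb Abb Cbb Ebb

Root Fb, quality half-diminished seventh:
root → Fb
3rd (minor 3rd) → Abb
5th (diminished 5th) → Cbb
7th (minor 7th) → Ebb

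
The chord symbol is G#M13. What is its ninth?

A#

G#M13 is built on G#; its 9th is a major 9th above the root.
A second above G uses the letter A, and the major 9th above G# is A#.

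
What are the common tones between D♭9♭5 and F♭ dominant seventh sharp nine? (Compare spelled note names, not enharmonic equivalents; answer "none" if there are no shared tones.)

D♭9♭5: Db F Abb Cb Eb
F♭ dominant seventh sharp nine: Fb Ab Cb Ebb G
Common to both → Cb.

Cb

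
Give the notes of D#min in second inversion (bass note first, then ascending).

D#min = D♯–F♯–A♯; second inversion → fifth (A♯) lowest.

A♯  D♯  F♯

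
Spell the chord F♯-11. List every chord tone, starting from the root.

F# A C# E G# B

Root F#, quality minor eleventh:
- root: F#
- minor 3rd: A
- perfect 5th: C#
- minor 7th: E
- major 9th: G#
- perfect 11th: B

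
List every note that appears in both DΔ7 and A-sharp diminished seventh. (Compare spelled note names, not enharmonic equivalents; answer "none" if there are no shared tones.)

C#

DΔ7 = D, F#, A, C#.
A-sharp diminished seventh = A#, C#, E, G.
Shared: C#.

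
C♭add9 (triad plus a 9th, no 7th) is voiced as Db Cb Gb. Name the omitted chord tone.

Eb

The full C♭add9 chord is Cb, Eb, Gb, Db.
Comparing with the voicing, the major 3rd (3rd) — Eb — is absent.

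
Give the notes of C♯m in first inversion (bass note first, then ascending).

E – G# – C#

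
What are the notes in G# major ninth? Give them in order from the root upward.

G♯, B♯, D♯, F𝄪, A♯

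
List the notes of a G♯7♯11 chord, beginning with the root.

G♯7♯11: dominant seventh sharp eleven on G#.
- root: G#
- major 3rd: B#
- perfect 5th: D#
- minor 7th: F#
- augmented 11th: C##

G# – B# – D# – F# – C##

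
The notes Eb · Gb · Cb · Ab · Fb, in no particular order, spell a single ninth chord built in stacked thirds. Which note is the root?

Fb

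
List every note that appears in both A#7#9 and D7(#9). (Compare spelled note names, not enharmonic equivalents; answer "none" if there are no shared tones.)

A#7#9 = A#, C##, E#, G#, B##.
D7(#9) = D, F#, A, C, E#.
Shared: E#.

E#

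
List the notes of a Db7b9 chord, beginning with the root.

D♭ – F – A♭ – C♭ – E𝄫

Root D♭, quality dominant seventh flat nine:
root → D♭
3rd (major 3rd) → F
5th (perfect 5th) → A♭
7th (minor 7th) → C♭
9th (minor 9th) → E𝄫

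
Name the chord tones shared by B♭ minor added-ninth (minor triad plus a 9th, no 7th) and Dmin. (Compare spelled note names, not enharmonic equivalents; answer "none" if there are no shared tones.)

F

B♭ minor added-ninth: Bb Db F C
Dmin: D F A
Common to both → F.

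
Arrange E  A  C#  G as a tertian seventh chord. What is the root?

A

Stacking in thirds gives A – C# – E – G, so A is the root — A dominant seventh.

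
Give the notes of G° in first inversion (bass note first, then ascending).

G° = G–Bb–Db; first inversion → third (Bb) lowest.

Bb – Db – G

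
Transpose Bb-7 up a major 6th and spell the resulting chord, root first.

Transposed root: Bb → G (major 6th up). So we spell G minor seventh:
- root: G
- minor 3rd: Bb
- perfect 5th: D
- minor 7th: F

G, Bb, D, F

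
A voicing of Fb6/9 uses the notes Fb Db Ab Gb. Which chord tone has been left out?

The full Fb6/9 chord is Fb, Ab, Cb, Db, Gb.
Comparing with the voicing, the perfect 5th (5th) — Cb — is absent.

Cb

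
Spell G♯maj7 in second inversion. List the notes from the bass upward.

G♯maj7 = G#–B#–D#–F##; second inversion → fifth (D#) lowest.

D# – F## – G# – B#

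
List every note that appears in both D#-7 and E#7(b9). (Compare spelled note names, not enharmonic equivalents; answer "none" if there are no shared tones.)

D#-7 = D#, F#, A#, C#.
E#7(b9) = E#, G##, B#, D#, F#.
Shared: D#, F#.

D#  F#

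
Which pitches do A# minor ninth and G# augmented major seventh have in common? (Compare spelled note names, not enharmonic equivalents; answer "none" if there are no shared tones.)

G#  B#

A# minor ninth: A# C# E# G# B#
G# augmented major seventh: G# B# D## F##
Common to both → G#, B#.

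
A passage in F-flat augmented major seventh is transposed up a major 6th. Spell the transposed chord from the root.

D♭  F  A  C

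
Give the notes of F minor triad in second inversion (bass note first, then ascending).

C  F  Ab

In root position, F minor triad is F–Ab–C.
Second inversion puts the fifth (C) in the bass.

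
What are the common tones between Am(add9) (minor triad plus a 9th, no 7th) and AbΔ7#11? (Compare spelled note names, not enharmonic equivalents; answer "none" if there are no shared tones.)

Am(add9) = A, C, E, B.
AbΔ7#11 = Ab, C, Eb, G, D.
Shared: C.

C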